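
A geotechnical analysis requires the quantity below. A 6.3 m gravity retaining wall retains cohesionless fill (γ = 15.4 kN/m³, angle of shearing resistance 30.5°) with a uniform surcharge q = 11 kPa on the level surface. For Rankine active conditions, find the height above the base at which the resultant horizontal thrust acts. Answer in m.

2.29 m

K_a = 0.3267.
Triangular part P₁ = ½K_aγH² = 99.83 at H/3 = 2.100 m; rectangular part P₂ = K_a q H = 22.64 at H/2 = 3.150 m.
ȳ = (P₁·2.100 + P₂·3.150)/(P₁+P₂) = 2.294 m.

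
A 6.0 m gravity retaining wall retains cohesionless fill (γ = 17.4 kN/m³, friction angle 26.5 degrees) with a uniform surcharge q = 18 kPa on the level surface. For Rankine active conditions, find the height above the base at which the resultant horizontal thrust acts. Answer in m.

2.26 m

K_a = 0.3829.
Triangular part P₁ = ½K_aγH² = 119.9 at H/3 = 2.000 m; rectangular part P₂ = K_a q H = 41.36 at H/2 = 3.000 m.
ȳ = (P₁·2.000 + P₂·3.000)/(P₁+P₂) = 2.256 m.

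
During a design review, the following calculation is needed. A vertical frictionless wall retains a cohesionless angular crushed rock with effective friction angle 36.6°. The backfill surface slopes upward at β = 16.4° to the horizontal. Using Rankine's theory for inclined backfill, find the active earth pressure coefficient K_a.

K_a = cos β · (cos β − √(cos²β − cos²φ)) / (cos β + √(cos²β − cos²φ)).
cos β = 0.9593, cos φ = 0.8028, √(cos²β − cos²φ) = 0.5251.
K_a = 0.9593 × (0.9593 − 0.5251)/(0.9593 + 0.5251) = 0.2806.

0.281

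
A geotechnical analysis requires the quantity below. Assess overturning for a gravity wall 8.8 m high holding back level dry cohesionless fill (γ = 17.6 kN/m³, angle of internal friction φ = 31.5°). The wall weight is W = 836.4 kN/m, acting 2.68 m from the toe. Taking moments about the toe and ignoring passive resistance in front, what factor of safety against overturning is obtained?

3.58

K_a = tan²(45° − 31.5°/2) = 0.3136.
P_a = ½K_aγH² = 0.5×0.3136×17.6×8.8² = 213.7 kN/m, acting at H/3 = 2.933 m above the base.
Overturning moment M_o = P_a × H/3 = 213.7 × 2.933 = 626.9.
Resisting moment M_r = W × 2.68 = 836.4 × 2.68 = 2242.
FS_overturning = M_r/M_o = 2242/626.9 = 3.575.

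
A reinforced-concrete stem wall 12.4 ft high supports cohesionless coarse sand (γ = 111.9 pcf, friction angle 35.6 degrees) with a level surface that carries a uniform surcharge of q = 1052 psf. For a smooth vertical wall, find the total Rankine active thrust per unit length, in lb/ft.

K_a = tan²(45° − φ/2) = 0.2641.
Soil triangle: ½ K_a γ H² = 0.5×0.2641×111.9×12.4² = 2272 lb/ft.
Surcharge rectangle: K_a q H = 0.2641×1052×12.4 = 3445 lb/ft.
Total = 2272 + 3445 = 5718 lb/ft.

5720 lb/ft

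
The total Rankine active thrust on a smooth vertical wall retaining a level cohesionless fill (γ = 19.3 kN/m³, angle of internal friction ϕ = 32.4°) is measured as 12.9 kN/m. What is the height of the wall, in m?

2.10 m

K_a = 0.3022. P_a = ½ K_a γ H² ⇒ H = √(2P_a/(K_a γ)).
H = √(2×12.9/(0.3022×19.3)) = 2.103 m.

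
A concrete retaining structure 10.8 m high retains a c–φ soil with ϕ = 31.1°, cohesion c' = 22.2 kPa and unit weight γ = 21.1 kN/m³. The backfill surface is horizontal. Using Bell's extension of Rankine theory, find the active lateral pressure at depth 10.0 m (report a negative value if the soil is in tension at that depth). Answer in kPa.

K_a = (1 − sin φ)/(1 + sin φ) = 0.3188.
σ_a = K_a γ z − 2c√K_a = 0.3188×21.1×10.0 − 2×22.2×0.5646 = 42.20 kPa.

42.2 kPa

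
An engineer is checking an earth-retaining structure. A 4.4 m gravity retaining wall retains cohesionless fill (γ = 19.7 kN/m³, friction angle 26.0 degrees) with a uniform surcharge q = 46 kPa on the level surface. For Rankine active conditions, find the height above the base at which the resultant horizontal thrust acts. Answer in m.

K_a = 0.3905.
Triangular part P₁ = ½K_aγH² = 74.46 at H/3 = 1.467 m; rectangular part P₂ = K_a q H = 79.03 at H/2 = 2.200 m.
ȳ = (P₁·1.467 + P₂·2.200)/(P₁+P₂) = 1.844 m.

1.84 m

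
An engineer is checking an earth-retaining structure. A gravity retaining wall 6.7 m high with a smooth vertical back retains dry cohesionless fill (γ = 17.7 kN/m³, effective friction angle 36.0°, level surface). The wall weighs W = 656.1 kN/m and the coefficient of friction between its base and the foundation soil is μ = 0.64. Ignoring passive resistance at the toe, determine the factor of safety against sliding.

4.07

K_a = tan²(45° − 36.0°/2) = 0.2596.
P_a = ½K_aγH² = 0.5×0.2596×17.7×6.7² = 103.1 kN/m, acting at H/3 = 2.233 m above the base.
FS_sliding = μW / P_a = 0.64×656.1 / 103.1 = 4.071.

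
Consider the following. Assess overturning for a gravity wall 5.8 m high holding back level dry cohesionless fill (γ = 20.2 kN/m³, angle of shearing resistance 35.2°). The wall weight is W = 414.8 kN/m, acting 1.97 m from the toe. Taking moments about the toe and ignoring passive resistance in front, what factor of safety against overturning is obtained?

4.63

K_a = tan²(45° − 35.2°/2) = 0.2687.
P_a = ½K_aγH² = 0.5×0.2687×20.2×5.8² = 91.29 kN/m, acting at H/3 = 1.933 m above the base.
Overturning moment M_o = P_a × H/3 = 91.29 × 1.933 = 176.5.
Resisting moment M_r = W × 1.97 = 414.8 × 1.97 = 817.2.
FS_overturning = M_r/M_o = 817.2/176.5 = 4.630.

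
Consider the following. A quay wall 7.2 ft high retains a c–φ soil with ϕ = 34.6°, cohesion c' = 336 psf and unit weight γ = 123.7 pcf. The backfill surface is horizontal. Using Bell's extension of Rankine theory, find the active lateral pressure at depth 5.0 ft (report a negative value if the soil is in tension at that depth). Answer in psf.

K_a = (1 − sin φ)/(1 + sin φ) = 0.2756.
σ_a = K_a γ z − 2c√K_a = 0.2756×123.7×5.0 − 2×336×0.5250 = -182.3 psf.

-182 psf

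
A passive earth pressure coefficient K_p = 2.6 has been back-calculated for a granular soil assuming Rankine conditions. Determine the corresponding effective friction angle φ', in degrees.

26.4°

K_p = (1+sin φ)/(1−sin φ) ⇒ sin φ = (K_p − 1)/(K_p + 1) = 0.4444.
φ = arcsin(0.4444) = 26.39°.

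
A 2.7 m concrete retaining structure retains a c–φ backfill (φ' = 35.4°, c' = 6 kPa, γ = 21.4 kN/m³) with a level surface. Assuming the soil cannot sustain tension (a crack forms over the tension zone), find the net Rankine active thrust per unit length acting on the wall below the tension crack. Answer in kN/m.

7.42 kN/m

K_a = 0.2664; √K_a = 0.5161.
Tension-crack depth z_c = 2c/(γ√K_a) = 2×6/(21.4×0.5161) = 1.086 m.
σ_a at base = K_a γ H − 2c√K_a = 0.2664×21.4×2.7 − 2×6×0.5161 = 9.199 kPa.
P_a = ½ × 9.199 × (H − z_c) = 0.5×9.199×1.614 = 7.422 kN/m.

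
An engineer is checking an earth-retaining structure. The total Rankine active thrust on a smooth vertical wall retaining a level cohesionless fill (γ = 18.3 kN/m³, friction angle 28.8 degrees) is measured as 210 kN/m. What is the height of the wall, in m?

8.10 m

K_a = 0.3498. P_a = ½ K_a γ H² ⇒ H = √(2P_a/(K_a γ)).
H = √(2×210/(0.3498×18.3)) = 8.101 m.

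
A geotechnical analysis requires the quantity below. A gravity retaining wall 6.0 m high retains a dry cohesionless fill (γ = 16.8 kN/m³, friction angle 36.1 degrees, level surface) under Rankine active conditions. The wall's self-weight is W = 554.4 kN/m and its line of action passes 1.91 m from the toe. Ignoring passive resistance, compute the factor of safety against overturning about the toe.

6.77

K_a = tan²(45° − 36.1°/2) = 0.2585.
P_a = ½K_aγH² = 0.5×0.2585×16.8×6.0² = 78.17 kN/m, acting at H/3 = 2.000 m above the base.
Overturning moment M_o = P_a × H/3 = 78.17 × 2.000 = 156.3.
Resisting moment M_r = W × 1.91 = 554.4 × 1.91 = 1059.
FS_overturning = M_r/M_o = 1059/156.3 = 6.773.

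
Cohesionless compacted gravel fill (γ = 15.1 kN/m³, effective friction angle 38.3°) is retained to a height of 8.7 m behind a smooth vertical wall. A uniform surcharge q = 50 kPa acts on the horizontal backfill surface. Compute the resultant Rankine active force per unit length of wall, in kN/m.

236 kN/m

K_a = tan²(45° − φ/2) = 0.2347.
Soil triangle: ½ K_a γ H² = 0.5×0.2347×15.1×8.7² = 134.1 kN/m.
Surcharge rectangle: K_a q H = 0.2347×50×8.7 = 102.1 kN/m.
Total = 134.1 + 102.1 = 236.3 kN/m.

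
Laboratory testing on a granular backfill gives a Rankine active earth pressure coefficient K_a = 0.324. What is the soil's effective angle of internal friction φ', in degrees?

K_a = tan²(45° − φ/2) ⇒ 45° − φ/2 = arctan(√0.324) = 29.65°.
φ = 2(45° − 29.65°) = 30.70°.

30.7°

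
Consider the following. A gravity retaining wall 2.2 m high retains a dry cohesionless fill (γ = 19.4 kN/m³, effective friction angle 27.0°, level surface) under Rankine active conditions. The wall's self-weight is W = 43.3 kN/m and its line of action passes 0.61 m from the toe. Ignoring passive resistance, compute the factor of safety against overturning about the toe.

K_a = tan²(45° − 27.0°/2) = 0.3755.
P_a = ½K_aγH² = 0.5×0.3755×19.4×2.2² = 17.63 kN/m, acting at H/3 = 0.7333 m above the base.
Overturning moment M_o = P_a × H/3 = 17.63 × 0.7333 = 12.93.
Resisting moment M_r = W × 0.61 = 43.3 × 0.61 = 26.41.
FS_overturning = M_r/M_o = 26.41/12.93 = 2.043.

2.04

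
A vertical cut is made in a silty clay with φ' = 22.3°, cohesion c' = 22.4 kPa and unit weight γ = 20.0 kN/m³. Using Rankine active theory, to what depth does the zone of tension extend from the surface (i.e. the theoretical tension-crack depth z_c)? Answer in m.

K_a = tan²(45° − 22.3°/2) = 0.4498; √K_a = 0.6707.
The active pressure is zero where K_a γ z = 2c√K_a, so z_c = 2c/(γ√K_a) = 2×22.4/(20.0×0.6707) = 3.340 m.

3.34 m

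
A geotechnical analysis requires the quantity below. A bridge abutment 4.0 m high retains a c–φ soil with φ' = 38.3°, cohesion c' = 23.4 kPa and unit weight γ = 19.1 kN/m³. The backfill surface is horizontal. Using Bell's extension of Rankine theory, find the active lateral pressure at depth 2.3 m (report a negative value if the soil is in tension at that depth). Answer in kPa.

K_a = (1 − sin φ)/(1 + sin φ) = 0.2347.
σ_a = K_a γ z − 2c√K_a = 0.2347×19.1×2.3 − 2×23.4×0.4845 = -12.36 kPa.

-12.4 kPa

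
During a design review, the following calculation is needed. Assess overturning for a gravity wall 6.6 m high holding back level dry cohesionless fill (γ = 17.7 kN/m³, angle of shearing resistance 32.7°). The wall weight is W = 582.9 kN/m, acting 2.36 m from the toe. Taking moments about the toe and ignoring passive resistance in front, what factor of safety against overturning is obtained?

K_a = tan²(45° − 32.7°/2) = 0.2985.
P_a = ½K_aγH² = 0.5×0.2985×17.7×6.6² = 115.1 kN/m, acting at H/3 = 2.200 m above the base.
Overturning moment M_o = P_a × H/3 = 115.1 × 2.200 = 253.2.
Resisting moment M_r = W × 2.36 = 582.9 × 2.36 = 1376.
FS_overturning = M_r/M_o = 1376/253.2 = 5.434.

5.43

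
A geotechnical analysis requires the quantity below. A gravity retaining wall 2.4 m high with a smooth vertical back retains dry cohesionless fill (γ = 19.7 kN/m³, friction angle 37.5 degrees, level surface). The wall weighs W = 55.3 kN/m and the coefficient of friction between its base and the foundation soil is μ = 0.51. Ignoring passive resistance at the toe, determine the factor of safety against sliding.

2.04

K_a = tan²(45° − 37.5°/2) = 0.2432.
P_a = ½K_aγH² = 0.5×0.2432×19.7×2.4² = 13.80 kN/m, acting at H/3 = 0.8000 m above the base.
FS_sliding = μW / P_a = 0.51×55.3 / 13.80 = 2.044.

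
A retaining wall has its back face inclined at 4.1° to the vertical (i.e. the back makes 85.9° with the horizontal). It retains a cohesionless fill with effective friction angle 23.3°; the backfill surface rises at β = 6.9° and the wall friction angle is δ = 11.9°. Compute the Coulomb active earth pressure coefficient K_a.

K_a = sin²(α+φ) / [sin²α · sin(α−δ) · (1 + √{sin(φ+δ)sin(φ−β) / (sin(α−δ)sin(α+β))})²].
With α = 85.9°, φ = 23.3°, δ = 11.9°, β = 6.9°: K_a = 0.4679.

0.468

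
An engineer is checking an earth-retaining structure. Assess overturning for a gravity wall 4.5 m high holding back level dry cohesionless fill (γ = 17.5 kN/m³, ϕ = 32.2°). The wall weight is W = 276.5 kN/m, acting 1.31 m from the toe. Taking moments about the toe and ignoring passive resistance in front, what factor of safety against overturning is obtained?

K_a = tan²(45° − 32.2°/2) = 0.3047.
P_a = ½K_aγH² = 0.5×0.3047×17.5×4.5² = 54.00 kN/m, acting at H/3 = 1.500 m above the base.
Overturning moment M_o = P_a × H/3 = 54.00 × 1.500 = 80.99.
Resisting moment M_r = W × 1.31 = 276.5 × 1.31 = 362.2.
FS_overturning = M_r/M_o = 362.2/80.99 = 4.472.

4.47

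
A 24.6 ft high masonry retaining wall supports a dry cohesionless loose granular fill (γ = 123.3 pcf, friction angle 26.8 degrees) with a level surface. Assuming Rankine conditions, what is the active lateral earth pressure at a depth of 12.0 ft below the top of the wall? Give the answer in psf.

K_a = (1 − sin φ)/(1 + sin φ) = 0.3785.
σ_h = K_a γ z = 0.3785 × 123.3 × 12.0 = 560.0 psf.

560 psf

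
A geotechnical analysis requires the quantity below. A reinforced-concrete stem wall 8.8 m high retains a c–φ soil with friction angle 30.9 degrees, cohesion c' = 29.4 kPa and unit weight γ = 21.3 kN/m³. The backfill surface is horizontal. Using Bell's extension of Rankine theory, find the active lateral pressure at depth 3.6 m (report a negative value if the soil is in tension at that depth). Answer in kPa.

K_a = (1 − sin φ)/(1 + sin φ) = 0.3214.
σ_a = K_a γ z − 2c√K_a = 0.3214×21.3×3.6 − 2×29.4×0.5669 = -8.690 kPa.

-8.69 kPa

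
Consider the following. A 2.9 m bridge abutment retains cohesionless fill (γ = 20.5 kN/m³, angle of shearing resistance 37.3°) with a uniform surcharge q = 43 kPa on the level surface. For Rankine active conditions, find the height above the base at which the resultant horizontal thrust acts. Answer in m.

K_a = 0.2453.
Triangular part P₁ = ½K_aγH² = 21.15 at H/3 = 0.9667 m; rectangular part P₂ = K_a q H = 30.59 at H/2 = 1.450 m.
ȳ = (P₁·0.9667 + P₂·1.450)/(P₁+P₂) = 1.252 m.

1.25 m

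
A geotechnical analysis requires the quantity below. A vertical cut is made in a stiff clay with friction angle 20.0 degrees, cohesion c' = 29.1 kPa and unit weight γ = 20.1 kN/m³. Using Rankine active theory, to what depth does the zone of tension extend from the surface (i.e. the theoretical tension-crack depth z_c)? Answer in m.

4.14 m

K_a = tan²(45° − 20.0°/2) = 0.4903; √K_a = 0.7002.
The active pressure is zero where K_a γ z = 2c√K_a, so z_c = 2c/(γ√K_a) = 2×29.1/(20.1×0.7002) = 4.135 m.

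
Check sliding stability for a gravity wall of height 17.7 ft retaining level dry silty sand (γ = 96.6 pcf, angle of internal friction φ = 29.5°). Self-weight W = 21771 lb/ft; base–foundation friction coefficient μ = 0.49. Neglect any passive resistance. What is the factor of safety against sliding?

2.07

K_a = tan²(45° − 29.5°/2) = 0.3401.
P_a = ½K_aγH² = 0.5×0.3401×96.6×17.7² = 5146 lb/ft, acting at H/3 = 5.900 ft above the base.
FS_sliding = μW / P_a = 0.49×21771 / 5146 = 2.073.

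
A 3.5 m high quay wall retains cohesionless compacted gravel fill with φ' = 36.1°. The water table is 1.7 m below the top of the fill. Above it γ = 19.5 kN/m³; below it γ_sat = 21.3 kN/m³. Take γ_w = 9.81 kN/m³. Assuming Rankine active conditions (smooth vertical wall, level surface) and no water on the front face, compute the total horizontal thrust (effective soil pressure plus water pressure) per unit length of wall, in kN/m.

K_a = tan²(45° − φ/2) = 0.2585.
γ' = 21.3 − 9.81 = 11.49 kN/m³. Depth below WT = 1.8 m.
σ'_h at WT = K_a γ d_w = 8.569 kPa; at base = 8.569 + K_a γ' × 1.8 = 13.92 kPa.
P₁ (0–1.7 m) = ½×8.569×1.7 = 7.284. P₂ (1.7–3.5 m) = ½(8.569+13.92)×1.8 = 20.24.
P_w = ½ γ_w h₂² = 0.5×9.81×1.8² = 15.89. Total = 7.284+20.24+15.89 = 43.41 kN/m.

43.4 kN/m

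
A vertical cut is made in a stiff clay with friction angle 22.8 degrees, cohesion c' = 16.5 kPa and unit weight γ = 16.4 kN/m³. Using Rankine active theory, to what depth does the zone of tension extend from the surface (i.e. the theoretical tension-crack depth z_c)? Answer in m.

3.03 m

K_a = tan²(45° − 22.8°/2) = 0.4414; √K_a = 0.6644.
The active pressure is zero where K_a γ z = 2c√K_a, so z_c = 2c/(γ√K_a) = 2×16.5/(16.4×0.6644) = 3.029 m.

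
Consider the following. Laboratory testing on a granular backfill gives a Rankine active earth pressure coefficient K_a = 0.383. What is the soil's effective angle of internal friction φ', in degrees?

K_a = tan²(45° − φ/2) ⇒ 45° − φ/2 = arctan(√0.383) = 31.75°.
φ = 2(45° − 31.75°) = 26.50°.

26.5°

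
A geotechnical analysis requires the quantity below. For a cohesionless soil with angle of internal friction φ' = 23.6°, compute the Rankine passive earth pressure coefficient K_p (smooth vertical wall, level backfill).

2.34

K_p = (1 + sin φ)/(1 − sin φ) = tan²(45° + 23.6°/2) = 2.335.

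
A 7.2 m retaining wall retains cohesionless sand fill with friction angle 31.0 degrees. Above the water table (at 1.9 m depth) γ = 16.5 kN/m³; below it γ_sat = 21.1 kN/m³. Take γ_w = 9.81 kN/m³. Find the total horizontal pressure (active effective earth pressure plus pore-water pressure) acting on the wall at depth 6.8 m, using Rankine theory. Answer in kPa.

75.8 kPa

K_a = (1 − sin φ)/(1 + sin φ) = 0.3201.
γ' = 21.1 − 9.81 = 11.29 kN/m³.
Effective vertical stress at 6.8 m: σ'_v = 16.5×1.9 + 11.29×4.90 = 86.67 kPa.
σ'_h = K_a σ'_v = 0.3201 × 86.67 = 27.74 kPa; u = γ_w × 4.90 = 48.07 kPa.
Total σ_h = 27.74 + 48.07 = 75.81 kPa.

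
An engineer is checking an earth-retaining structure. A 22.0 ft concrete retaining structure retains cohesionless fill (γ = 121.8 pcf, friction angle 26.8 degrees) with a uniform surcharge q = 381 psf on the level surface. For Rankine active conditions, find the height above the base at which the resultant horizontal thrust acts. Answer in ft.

8.15 ft

K_a = 0.3785.
Triangular part P₁ = ½K_aγH² = 11160 at H/3 = 7.333 ft; rectangular part P₂ = K_a q H = 3172 at H/2 = 11.00 ft.
ȳ = (P₁·7.333 + P₂·11.00)/(P₁+P₂) = 8.145 ft.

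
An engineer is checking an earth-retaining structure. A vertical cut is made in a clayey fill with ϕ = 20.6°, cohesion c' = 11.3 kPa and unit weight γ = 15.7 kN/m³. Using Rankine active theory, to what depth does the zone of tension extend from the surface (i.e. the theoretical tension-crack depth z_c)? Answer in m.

K_a = tan²(45° − 20.6°/2) = 0.4795; √K_a = 0.6924.
The active pressure is zero where K_a γ z = 2c√K_a, so z_c = 2c/(γ√K_a) = 2×11.3/(15.7×0.6924) = 2.079 m.

2.08 m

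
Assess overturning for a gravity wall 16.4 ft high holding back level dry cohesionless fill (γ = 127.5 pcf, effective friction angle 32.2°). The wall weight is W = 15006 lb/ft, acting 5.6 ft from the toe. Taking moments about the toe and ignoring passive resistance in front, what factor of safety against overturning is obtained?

2.94

K_a = tan²(45° − 32.2°/2) = 0.3047.
P_a = ½K_aγH² = 0.5×0.3047×127.5×16.4² = 5225 lb/ft, acting at H/3 = 5.467 ft above the base.
Overturning moment M_o = P_a × H/3 = 5225 × 5.467 = 28560.
Resisting moment M_r = W × 5.6 = 15006 × 5.6 = 84030.
FS_overturning = M_r/M_o = 84030/28560 = 2.942.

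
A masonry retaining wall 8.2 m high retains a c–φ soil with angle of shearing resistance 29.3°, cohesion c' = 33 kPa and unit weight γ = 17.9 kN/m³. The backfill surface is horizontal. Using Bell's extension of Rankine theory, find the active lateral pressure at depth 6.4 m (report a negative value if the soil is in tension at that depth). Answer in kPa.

K_a = (1 − sin φ)/(1 + sin φ) = 0.3428.
σ_a = K_a γ z − 2c√K_a = 0.3428×17.9×6.4 − 2×33×0.5855 = 0.6310 kPa.

0.631 kPa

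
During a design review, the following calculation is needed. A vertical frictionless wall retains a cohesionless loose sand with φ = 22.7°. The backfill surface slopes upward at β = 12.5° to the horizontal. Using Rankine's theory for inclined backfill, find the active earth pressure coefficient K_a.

K_a = cos β · (cos β − √(cos²β − cos²φ)) / (cos β + √(cos²β − cos²φ)).
cos β = 0.9763, cos φ = 0.9225, √(cos²β − cos²φ) = 0.3195.
K_a = 0.9763 × (0.9763 − 0.3195)/(0.9763 + 0.3195) = 0.4949.

0.495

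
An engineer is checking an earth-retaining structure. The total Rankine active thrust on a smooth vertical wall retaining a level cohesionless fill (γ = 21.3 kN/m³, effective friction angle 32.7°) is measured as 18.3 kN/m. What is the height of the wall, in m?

K_a = 0.2985. P_a = ½ K_a γ H² ⇒ H = √(2P_a/(K_a γ)).
H = √(2×18.3/(0.2985×21.3)) = 2.399 m.

2.40 m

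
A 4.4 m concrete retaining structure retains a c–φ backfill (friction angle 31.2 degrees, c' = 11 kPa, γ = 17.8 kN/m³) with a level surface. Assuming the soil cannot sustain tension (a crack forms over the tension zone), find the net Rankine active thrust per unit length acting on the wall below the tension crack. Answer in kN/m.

13.8 kN/m

K_a = 0.3175; √K_a = 0.5635.
Tension-crack depth z_c = 2c/(γ√K_a) = 2×11/(17.8×0.5635) = 2.193 m.
σ_a at base = K_a γ H − 2c√K_a = 0.3175×17.8×4.4 − 2×11×0.5635 = 12.47 kPa.
P_a = ½ × 12.47 × (H − z_c) = 0.5×12.47×2.207 = 13.76 kN/m.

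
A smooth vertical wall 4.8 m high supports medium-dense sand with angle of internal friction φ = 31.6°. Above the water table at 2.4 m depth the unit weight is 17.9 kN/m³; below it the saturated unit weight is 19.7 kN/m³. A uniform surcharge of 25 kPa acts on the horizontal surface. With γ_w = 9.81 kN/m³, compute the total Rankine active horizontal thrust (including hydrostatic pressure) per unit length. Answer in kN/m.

K_a = tan²(45° − φ/2) = 0.3123.
γ' = 19.7 − 9.81 = 9.890 kN/m³. h₂ = H − d_w = 2.4 m.
σ'_h: at surface K_a·q = 7.809; at WT K_a(q+γd_w) = 21.23; at base K_a(q+γd_w+γ'h₂) = 28.64 kPa.
P₁ = ½(7.809+21.23)×2.4 = 34.84; P₂ = ½(21.23+28.64)×2.4 = 59.84; P_w = ½γ_w h₂² = 28.25.
Total = 34.84+59.84+28.25 = 122.9 kN/m.

123 kN/m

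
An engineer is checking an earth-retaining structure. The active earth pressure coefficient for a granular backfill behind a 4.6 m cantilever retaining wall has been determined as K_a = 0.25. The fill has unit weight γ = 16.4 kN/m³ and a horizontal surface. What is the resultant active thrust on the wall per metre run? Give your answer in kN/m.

43.4 kN/m

P = ½ K_a γ H² = 0.5 × 0.25 × 16.4 × 4.6² = 43.38 kN/m.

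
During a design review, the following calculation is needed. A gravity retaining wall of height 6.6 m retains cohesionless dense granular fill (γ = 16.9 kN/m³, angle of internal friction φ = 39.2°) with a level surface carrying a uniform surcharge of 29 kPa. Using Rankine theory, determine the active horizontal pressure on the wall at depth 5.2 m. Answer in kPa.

26.4 kPa

K_a = (1 − sin φ)/(1 + sin φ) = 0.2255.
σ_v = γz + q = 16.9 × 5.2 + 29 = 116.9 kPa.
σ_h = K_a σ_v = 0.2255 × 116.9 = 26.35 kPa.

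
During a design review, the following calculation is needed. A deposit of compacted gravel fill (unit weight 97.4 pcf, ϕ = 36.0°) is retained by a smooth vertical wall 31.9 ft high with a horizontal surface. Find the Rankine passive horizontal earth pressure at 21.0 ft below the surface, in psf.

K_p = (1 + sin φ)/(1 − sin φ) = 3.852.
σ_h = K_p γ z = 3.852 × 97.4 × 21.0 = 7879 psf.

7880 psf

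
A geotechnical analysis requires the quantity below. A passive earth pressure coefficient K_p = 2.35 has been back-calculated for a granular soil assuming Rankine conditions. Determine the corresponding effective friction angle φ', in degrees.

23.8°

K_p = (1+sin φ)/(1−sin φ) ⇒ sin φ = (K_p − 1)/(K_p + 1) = 0.4030.
φ = arcsin(0.4030) = 23.76°.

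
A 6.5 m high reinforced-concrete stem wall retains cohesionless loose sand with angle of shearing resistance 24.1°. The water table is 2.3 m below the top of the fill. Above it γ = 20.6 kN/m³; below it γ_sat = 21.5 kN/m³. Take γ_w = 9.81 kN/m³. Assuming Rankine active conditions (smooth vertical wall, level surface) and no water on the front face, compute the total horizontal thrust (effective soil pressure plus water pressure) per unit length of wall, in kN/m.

K_a = tan²(45° − φ/2) = 0.4201.
γ' = 21.5 − 9.81 = 11.69 kN/m³. Depth below WT = 4.2 m.
σ'_h at WT = K_a γ d_w = 19.91 kPa; at base = 19.91 + K_a γ' × 4.2 = 40.53 kPa.
P₁ (0–2.3 m) = ½×19.91×2.3 = 22.89. P₂ (2.3–6.5 m) = ½(19.91+40.53)×4.2 = 126.9.
P_w = ½ γ_w h₂² = 0.5×9.81×4.2² = 86.52. Total = 22.89+126.9+86.52 = 236.3 kN/m.

236 kN/m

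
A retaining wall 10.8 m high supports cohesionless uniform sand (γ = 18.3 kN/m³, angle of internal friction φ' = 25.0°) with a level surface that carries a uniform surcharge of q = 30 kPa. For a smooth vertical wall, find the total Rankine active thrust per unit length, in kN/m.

K_a = tan²(45° − φ/2) = 0.4059.
Soil triangle: ½ K_a γ H² = 0.5×0.4059×18.3×10.8² = 433.2 kN/m.
Surcharge rectangle: K_a q H = 0.4059×30×10.8 = 131.5 kN/m.
Total = 433.2 + 131.5 = 564.7 kN/m.

565 kN/m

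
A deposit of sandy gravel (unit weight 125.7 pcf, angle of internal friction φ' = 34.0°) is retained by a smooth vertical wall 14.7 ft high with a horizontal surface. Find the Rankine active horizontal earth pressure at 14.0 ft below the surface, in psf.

498 psf

K_a = (1 − sin φ)/(1 + sin φ) = 0.2827.
σ_h = K_a γ z = 0.2827 × 125.7 × 14.0 = 497.5 psf.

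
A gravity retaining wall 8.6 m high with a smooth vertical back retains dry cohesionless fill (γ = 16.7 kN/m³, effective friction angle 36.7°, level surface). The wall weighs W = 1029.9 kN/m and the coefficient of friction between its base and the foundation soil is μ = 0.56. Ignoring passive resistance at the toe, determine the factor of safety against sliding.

3.71

K_a = tan²(45° − 36.7°/2) = 0.2519.
P_a = ½K_aγH² = 0.5×0.2519×16.7×8.6² = 155.5 kN/m, acting at H/3 = 2.867 m above the base.
FS_sliding = μW / P_a = 0.56×1029.9 / 155.5 = 3.708.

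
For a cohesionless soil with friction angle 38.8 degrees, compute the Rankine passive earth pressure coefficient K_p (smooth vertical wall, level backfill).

K_p = (1 + sin φ)/(1 − sin φ) = tan²(45° + 38.8°/2) = 4.356.

4.36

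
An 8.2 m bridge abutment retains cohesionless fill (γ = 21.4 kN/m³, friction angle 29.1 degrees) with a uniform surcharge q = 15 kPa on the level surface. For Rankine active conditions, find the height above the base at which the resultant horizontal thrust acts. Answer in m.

K_a = 0.3456.
Triangular part P₁ = ½K_aγH² = 248.6 at H/3 = 2.733 m; rectangular part P₂ = K_a q H = 42.51 at H/2 = 4.100 m.
ȳ = (P₁·2.733 + P₂·4.100)/(P₁+P₂) = 2.933 m.

2.93 m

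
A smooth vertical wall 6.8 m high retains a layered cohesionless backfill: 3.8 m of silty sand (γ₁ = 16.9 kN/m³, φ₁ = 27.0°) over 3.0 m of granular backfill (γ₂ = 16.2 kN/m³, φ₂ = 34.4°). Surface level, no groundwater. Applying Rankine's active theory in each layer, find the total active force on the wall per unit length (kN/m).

K_a1 = tan²(45°−27.0°/2) = 0.3755; K_a2 = tan²(45°−34.4°/2) = 0.2780.
Layer 1: σ at base = K_a1 γ₁ h₁ = 24.12 kPa; P₁ = ½×24.12×3.8 = 45.82.
Layer 2: σ_v at top = γ₁h₁ = 64.22; σ_h top = K_a2×64.22 = 17.85; σ_h base = K_a2×(64.22+16.2×3.0) = 31.36.
P₂ = ½(17.85+31.36)×3.0 = 73.82. Total P_a = 45.82+73.82 = 119.6 kN/m.

120 kN/m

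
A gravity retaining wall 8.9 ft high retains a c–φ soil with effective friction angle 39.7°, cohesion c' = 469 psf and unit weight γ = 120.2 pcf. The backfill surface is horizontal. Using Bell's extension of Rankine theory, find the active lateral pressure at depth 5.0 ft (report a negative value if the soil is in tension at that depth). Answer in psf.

-308 psf

K_a = (1 − sin φ)/(1 + sin φ) = 0.2204.
σ_a = K_a γ z − 2c√K_a = 0.2204×120.2×5.0 − 2×469×0.4695 = -307.9 psf.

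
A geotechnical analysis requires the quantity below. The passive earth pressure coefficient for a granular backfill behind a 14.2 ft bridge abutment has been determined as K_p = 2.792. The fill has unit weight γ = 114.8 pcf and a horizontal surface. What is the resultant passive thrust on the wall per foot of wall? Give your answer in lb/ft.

P = ½ K_p γ H² = 0.5 × 2.792 × 114.8 × 14.2² = 32310 lb/ft.

32300 lb/ft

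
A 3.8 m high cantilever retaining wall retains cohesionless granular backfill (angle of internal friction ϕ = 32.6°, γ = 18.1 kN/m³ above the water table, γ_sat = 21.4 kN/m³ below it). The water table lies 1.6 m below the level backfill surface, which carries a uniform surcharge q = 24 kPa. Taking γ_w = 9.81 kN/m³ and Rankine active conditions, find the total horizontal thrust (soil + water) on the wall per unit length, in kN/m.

85.5 kN/m

K_a = tan²(45° − φ/2) = 0.2997.
γ' = 21.4 − 9.81 = 11.59 kN/m³. h₂ = H − d_w = 2.2 m.
σ'_h: at surface K_a·q = 7.194; at WT K_a(q+γd_w) = 15.87; at base K_a(q+γd_w+γ'h₂) = 23.52 kPa.
P₁ = ½(7.194+15.87)×1.6 = 18.45; P₂ = ½(15.87+23.52)×2.2 = 43.33; P_w = ½γ_w h₂² = 23.74.
Total = 18.45+43.33+23.74 = 85.52 kN/m.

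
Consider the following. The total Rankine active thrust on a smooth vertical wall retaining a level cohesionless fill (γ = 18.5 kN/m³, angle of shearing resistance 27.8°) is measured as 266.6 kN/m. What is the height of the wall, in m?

8.90 m

K_a = 0.3639. P_a = ½ K_a γ H² ⇒ H = √(2P_a/(K_a γ)).
H = √(2×266.6/(0.3639×18.5)) = 8.900 m.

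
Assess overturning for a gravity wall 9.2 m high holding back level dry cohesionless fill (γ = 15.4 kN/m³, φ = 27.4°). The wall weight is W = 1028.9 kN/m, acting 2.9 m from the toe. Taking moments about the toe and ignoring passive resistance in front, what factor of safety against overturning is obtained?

4.04

K_a = tan²(45° − 27.4°/2) = 0.3697.
P_a = ½K_aγH² = 0.5×0.3697×15.4×9.2² = 240.9 kN/m, acting at H/3 = 3.067 m above the base.
Overturning moment M_o = P_a × H/3 = 240.9 × 3.067 = 738.8.
Resisting moment M_r = W × 2.9 = 1028.9 × 2.9 = 2984.
FS_overturning = M_r/M_o = 2984/738.8 = 4.038.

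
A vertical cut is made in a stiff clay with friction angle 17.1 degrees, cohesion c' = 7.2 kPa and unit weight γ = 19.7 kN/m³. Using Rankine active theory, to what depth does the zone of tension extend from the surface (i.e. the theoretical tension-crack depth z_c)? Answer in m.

K_a = tan²(45° − 17.1°/2) = 0.5455; √K_a = 0.7386.
The active pressure is zero where K_a γ z = 2c√K_a, so z_c = 2c/(γ√K_a) = 2×7.2/(19.7×0.7386) = 0.9896 m.

0.990 m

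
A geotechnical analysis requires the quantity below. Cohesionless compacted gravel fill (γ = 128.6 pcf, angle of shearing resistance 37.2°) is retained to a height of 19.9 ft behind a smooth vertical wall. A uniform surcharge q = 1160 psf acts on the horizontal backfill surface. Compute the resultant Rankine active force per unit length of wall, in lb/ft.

K_a = tan²(45° − φ/2) = 0.2464.
Soil triangle: ½ K_a γ H² = 0.5×0.2464×128.6×19.9² = 6275 lb/ft.
Surcharge rectangle: K_a q H = 0.2464×1160×19.9 = 5688 lb/ft.
Total = 6275 + 5688 = 11960 lb/ft.

12000 lb/ft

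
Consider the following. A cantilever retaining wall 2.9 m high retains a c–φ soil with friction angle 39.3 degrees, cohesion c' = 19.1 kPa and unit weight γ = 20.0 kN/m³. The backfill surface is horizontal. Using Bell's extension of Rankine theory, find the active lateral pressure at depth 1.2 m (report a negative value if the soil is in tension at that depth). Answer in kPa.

-12.7 kPa

K_a = (1 − sin φ)/(1 + sin φ) = 0.2245.
σ_a = K_a γ z − 2c√K_a = 0.2245×20.0×1.2 − 2×19.1×0.4738 = -12.71 kPa.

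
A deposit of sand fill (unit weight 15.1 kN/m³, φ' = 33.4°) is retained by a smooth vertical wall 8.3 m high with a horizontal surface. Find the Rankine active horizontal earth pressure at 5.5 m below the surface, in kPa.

24.1 kPa

K_a = (1 − sin φ)/(1 + sin φ) = 0.2899.
σ_h = K_a γ z = 0.2899 × 15.1 × 5.5 = 24.08 kPa.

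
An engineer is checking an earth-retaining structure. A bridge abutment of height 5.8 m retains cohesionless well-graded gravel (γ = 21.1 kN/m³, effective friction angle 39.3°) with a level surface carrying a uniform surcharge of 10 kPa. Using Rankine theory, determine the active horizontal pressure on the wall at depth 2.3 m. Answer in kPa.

13.1 kPa

K_a = (1 − sin φ)/(1 + sin φ) = 0.2245.
σ_v = γz + q = 21.1 × 2.3 + 10 = 58.53 kPa.
σ_h = K_a σ_v = 0.2245 × 58.53 = 13.14 kPa.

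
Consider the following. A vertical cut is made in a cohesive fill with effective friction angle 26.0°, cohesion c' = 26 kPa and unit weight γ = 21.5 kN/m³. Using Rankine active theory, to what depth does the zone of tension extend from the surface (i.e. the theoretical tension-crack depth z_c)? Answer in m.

K_a = tan²(45° − 26.0°/2) = 0.3905; √K_a = 0.6249.
The active pressure is zero where K_a γ z = 2c√K_a, so z_c = 2c/(γ√K_a) = 2×26/(21.5×0.6249) = 3.871 m.

3.87 m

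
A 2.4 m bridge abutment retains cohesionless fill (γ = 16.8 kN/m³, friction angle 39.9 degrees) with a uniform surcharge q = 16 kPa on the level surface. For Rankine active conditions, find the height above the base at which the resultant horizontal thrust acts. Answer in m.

0.977 m

K_a = 0.2184.
Triangular part P₁ = ½K_aγH² = 10.57 at H/3 = 0.8000 m; rectangular part P₂ = K_a q H = 8.388 at H/2 = 1.200 m.
ȳ = (P₁·0.8000 + P₂·1.200)/(P₁+P₂) = 0.9770 m.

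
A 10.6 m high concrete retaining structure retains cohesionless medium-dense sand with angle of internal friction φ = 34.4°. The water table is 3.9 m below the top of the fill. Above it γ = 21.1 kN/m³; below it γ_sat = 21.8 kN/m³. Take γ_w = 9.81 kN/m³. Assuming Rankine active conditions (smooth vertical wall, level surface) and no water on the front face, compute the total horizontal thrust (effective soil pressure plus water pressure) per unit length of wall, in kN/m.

K_a = tan²(45° − φ/2) = 0.2780.
γ' = 21.8 − 9.81 = 11.99 kN/m³. Depth below WT = 6.7 m.
σ'_h at WT = K_a γ d_w = 22.88 kPa; at base = 22.88 + K_a γ' × 6.7 = 45.21 kPa.
P₁ (0–3.9 m) = ½×22.88×3.9 = 44.61. P₂ (3.9–10.6 m) = ½(22.88+45.21)×6.7 = 228.1.
P_w = ½ γ_w h₂² = 0.5×9.81×6.7² = 220.2. Total = 44.61+228.1+220.2 = 492.9 kN/m.

493 kN/m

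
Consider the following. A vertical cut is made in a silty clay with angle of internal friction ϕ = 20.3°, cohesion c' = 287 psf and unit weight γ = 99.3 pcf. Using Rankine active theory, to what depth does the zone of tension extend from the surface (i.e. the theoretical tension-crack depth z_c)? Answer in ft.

8.30 ft

K_a = tan²(45° − 20.3°/2) = 0.4849; √K_a = 0.6963.
The active pressure is zero where K_a γ z = 2c√K_a, so z_c = 2c/(γ√K_a) = 2×287/(99.3×0.6963) = 8.302 ft.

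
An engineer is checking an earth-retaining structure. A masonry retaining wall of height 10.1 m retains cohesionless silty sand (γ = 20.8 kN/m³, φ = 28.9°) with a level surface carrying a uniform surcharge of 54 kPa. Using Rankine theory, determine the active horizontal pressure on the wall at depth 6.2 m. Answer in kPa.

K_a = (1 − sin φ)/(1 + sin φ) = 0.3484.
σ_v = γz + q = 20.8 × 6.2 + 54 = 183.0 kPa.
σ_h = K_a σ_v = 0.3484 × 183.0 = 63.74 kPa.

63.7 kPa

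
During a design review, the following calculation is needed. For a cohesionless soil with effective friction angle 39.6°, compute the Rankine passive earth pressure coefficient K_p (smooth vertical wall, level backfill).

4.52

K_p = (1 + sin φ)/(1 − sin φ) = tan²(45° + 39.6°/2) = 4.516.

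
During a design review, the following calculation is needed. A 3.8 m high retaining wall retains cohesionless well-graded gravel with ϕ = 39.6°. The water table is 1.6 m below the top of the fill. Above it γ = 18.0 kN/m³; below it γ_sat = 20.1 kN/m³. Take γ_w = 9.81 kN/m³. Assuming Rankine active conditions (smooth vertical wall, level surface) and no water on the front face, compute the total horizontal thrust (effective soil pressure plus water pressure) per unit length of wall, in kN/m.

K_a = tan²(45° − φ/2) = 0.2214.
γ' = 20.1 − 9.81 = 10.29 kN/m³. Depth below WT = 2.2 m.
σ'_h at WT = K_a γ d_w = 6.377 kPa; at base = 6.377 + K_a γ' × 2.2 = 11.39 kPa.
P₁ (0–1.6 m) = ½×6.377×1.6 = 5.102. P₂ (1.6–3.8 m) = ½(6.377+11.39)×2.2 = 19.54.
P_w = ½ γ_w h₂² = 0.5×9.81×2.2² = 23.74. Total = 5.102+19.54+23.74 = 48.39 kN/m.

48.4 kN/m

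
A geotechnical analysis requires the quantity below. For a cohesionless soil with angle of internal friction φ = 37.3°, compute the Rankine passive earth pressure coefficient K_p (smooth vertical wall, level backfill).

4.08

K_p = (1 + sin φ)/(1 − sin φ) = tan²(45° + 37.3°/2) = 4.076.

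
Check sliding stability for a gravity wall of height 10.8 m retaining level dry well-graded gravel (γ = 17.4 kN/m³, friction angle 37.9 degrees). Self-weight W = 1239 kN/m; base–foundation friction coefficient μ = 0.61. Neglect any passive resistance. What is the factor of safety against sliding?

3.12

K_a = tan²(45° − 37.9°/2) = 0.2389.
P_a = ½K_aγH² = 0.5×0.2389×17.4×10.8² = 242.5 kN/m, acting at H/3 = 3.600 m above the base.
FS_sliding = μW / P_a = 0.61×1239 / 242.5 = 3.117.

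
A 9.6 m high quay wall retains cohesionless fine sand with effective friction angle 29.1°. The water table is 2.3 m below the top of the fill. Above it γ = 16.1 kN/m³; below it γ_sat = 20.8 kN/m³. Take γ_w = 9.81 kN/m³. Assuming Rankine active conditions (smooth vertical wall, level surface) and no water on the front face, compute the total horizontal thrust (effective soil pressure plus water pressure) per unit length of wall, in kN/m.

K_a = tan²(45° − φ/2) = 0.3456.
γ' = 20.8 − 9.81 = 10.99 kN/m³. Depth below WT = 7.3 m.
σ'_h at WT = K_a γ d_w = 12.80 kPa; at base = 12.80 + K_a γ' × 7.3 = 40.52 kPa.
P₁ (0–2.3 m) = ½×12.80×2.3 = 14.72. P₂ (2.3–9.6 m) = ½(12.80+40.52)×7.3 = 194.6.
P_w = ½ γ_w h₂² = 0.5×9.81×7.3² = 261.4. Total = 14.72+194.6+261.4 = 470.7 kN/m.

471 kN/m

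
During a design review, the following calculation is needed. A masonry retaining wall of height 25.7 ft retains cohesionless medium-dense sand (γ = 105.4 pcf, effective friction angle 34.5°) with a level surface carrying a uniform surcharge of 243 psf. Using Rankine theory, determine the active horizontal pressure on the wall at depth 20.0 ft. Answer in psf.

651 psf

K_a = (1 − sin φ)/(1 + sin φ) = 0.2768.
σ_v = γz + q = 105.4 × 20.0 + 243 = 2351 psf.
σ_h = K_a σ_v = 0.2768 × 2351 = 650.8 psf.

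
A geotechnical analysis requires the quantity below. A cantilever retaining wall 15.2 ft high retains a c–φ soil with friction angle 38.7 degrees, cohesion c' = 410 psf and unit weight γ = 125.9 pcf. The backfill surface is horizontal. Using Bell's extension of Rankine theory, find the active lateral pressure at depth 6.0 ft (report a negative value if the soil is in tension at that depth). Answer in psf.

K_a = (1 − sin φ)/(1 + sin φ) = 0.2306.
σ_a = K_a γ z − 2c√K_a = 0.2306×125.9×6.0 − 2×410×0.4802 = -219.6 psf.

-220 psf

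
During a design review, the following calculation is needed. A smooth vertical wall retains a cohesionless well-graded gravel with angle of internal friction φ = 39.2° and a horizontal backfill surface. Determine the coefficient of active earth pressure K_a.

0.225

K_a = (1 − sin φ)/(1 + sin φ) = (1 − sin 39.2°)/(1 + sin 39.2°) = 0.2255.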